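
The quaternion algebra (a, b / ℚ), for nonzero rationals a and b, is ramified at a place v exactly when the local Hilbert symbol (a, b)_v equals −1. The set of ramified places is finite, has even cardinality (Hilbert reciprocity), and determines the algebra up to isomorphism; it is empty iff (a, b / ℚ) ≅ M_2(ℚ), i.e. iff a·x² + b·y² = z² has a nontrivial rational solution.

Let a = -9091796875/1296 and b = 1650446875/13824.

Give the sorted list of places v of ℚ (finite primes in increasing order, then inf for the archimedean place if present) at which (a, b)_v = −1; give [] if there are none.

[2, 3]

(a, b) ≡ (-19, 43890) mod (ℚ^×)²; places V = {2, 3, 5, 7, 11, 19, ∞}.
(a,b)_∞: sgn(-19)=−, sgn(43890)=+, so +1.
(a,b)_7: α=2, u≡4; β=1, v≡5 (mod 7); (4|7)=+1, (5|7)=-1; sign (−1)^0·+1^1·-1^2 = +1.
(a,b)_3: α=-4, u≡2; β=-3, v≡2 (mod 3); (2|3)=-1, (2|3)=-1; sign (−1)^0·-1^-3·-1^-4 = -1.
(a,b)_11: α=0, u≡9; β=1, v≡8 (mod 11); (9|11)=+1, (8|11)=-1; sign (−1)^0·+1^1·-1^0 = +1.
(a,b)_2: α=-4, β=-9; u≡5, v≡1 (mod 8); ε(u)ε(v)=0·0, αω(v)=-4·0, βω(u)=-9·1; sum ≡ 1  ⇒  -1.
(a,b)_19: α=1, u≡10; β=3, v≡6 (mod 19); (10|19)=-1, (6|19)=+1; sign (−1)^1·-1^3·+1^1 = +1.
(a,b)_5: α=10, u≡4; β=5, v≡2 (mod 5); (4|5)=+1, (2|5)=-1; sign (−1)^0·+1^5·-1^10 = +1.
(-19, 43890 / ℚ) ramifies at {2, 3}: a division algebra.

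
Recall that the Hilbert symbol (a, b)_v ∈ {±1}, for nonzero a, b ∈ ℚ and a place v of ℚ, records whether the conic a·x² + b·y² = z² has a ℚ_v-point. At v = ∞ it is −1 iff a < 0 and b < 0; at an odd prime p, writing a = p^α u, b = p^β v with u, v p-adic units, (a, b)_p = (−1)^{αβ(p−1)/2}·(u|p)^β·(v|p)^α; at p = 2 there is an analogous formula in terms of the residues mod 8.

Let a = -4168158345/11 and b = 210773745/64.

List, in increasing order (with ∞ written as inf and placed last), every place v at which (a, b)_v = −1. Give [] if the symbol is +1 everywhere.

Mod squares: a ≡ -1567995, b ≡ 53105. Check v ∈ {∞, 2, 3, 5, 7, 11, 13, 17, 19, 43}.
v=7: a=7^0·(≡5), b=7^2·(≡5) mod 7; (5|7)=-1, (5|7)=-1; (−1)^{0·2·3}·(-1)^2·(-1)^0 = +1.
v=13: a=13^1·(≡12), b=13^1·(≡1) mod 13; (12|13)=+1, (1|13)=+1; (−1)^{1·1·6}·(+1)^1·(+1)^1 = +1.
v=∞: -1567995 < 0 and 53105 > 0  ⇒  (a,b)_∞ = +1.
v=43: a=43^1·(≡27), b=43^1·(≡11) mod 43; (27|43)=-1, (11|43)=+1; (−1)^{1·1·21}·(-1)^1·(+1)^1 = +1.
v=5: a=5^1·(≡1), b=5^1·(≡1) mod 5; (1|5)=+1, (1|5)=+1; (−1)^{1·1·2}·(+1)^1·(+1)^1 = +1.
v=17: a=17^1·(≡12), b=17^0·(≡6) mod 17; (12|17)=-1, (6|17)=-1; (−1)^{1·0·8}·(-1)^0·(-1)^1 = -1.
v=11: a=11^-1·(≡1), b=11^0·(≡8) mod 11; (1|11)=+1, (8|11)=-1; (−1)^{-1·0·5}·(+1)^0·(-1)^-1 = -1.
v=19: a=19^2·(≡2), b=19^1·(≡13) mod 19; (2|19)=-1, (13|19)=-1; (−1)^{2·1·9}·(-1)^1·(-1)^2 = -1.
v=3: a=3^5·(≡1), b=3^4·(≡2) mod 3; (1|3)=+1, (2|3)=-1; (−1)^{5·4·1}·(+1)^4·(-1)^5 = -1.
v=2: v_2(a)=0, v_2(b)=-6; units ≡ 5, 1 (mod 8); ε·ε+αω+βω = 0·0+0·0+-6·1 ≡ 0  ⇒  (a,b)_2 = +1.
(-1567995, 53105 / ℚ) ramifies at {3, 11, 17, 19}: a division algebra.

[3, 11, 17, 19]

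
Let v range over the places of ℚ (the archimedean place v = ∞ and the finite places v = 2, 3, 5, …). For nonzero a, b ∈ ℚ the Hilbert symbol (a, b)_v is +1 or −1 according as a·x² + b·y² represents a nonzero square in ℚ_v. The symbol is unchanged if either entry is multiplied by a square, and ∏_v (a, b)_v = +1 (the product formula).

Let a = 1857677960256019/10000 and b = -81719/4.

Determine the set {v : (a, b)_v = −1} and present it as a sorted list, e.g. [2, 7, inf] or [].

[11, 23]

(a, b) ≡ (19, -81719) mod (ℚ^×)²; places V = {2, 5, 11, 17, 19, 23, ∞}.
(a,b)_∞: sgn(19)=+, sgn(-81719)=−, so +1.
(a,b)_17: α=2, u≡15; β=1, v≡1 (mod 17); (15|17)=+1, (1|17)=+1; sign (−1)^0·+1^1·+1^2 = +1.
(a,b)_2: α=-4, β=-2; u≡3, v≡1 (mod 8); ε(u)ε(v)=1·0, αω(v)=-4·0, βω(u)=-2·1; sum ≡ 0  ⇒  +1.
(a,b)_5: α=-4, u≡4; β=0, v≡4 (mod 5); (4|5)=+1, (4|5)=+1; sign (−1)^0·+1^0·+1^-4 = +1.
(a,b)_19: α=3, u≡17; β=1, v≡3 (mod 19); (17|19)=+1, (3|19)=-1; sign (−1)^1·+1^1·-1^3 = +1.
(a,b)_23: α=2, u≡21; β=1, v≡3 (mod 23); (21|23)=-1, (3|23)=+1; sign (−1)^0·-1^1·+1^2 = -1.
(a,b)_11: α=6, u≡7; β=1, v≡10 (mod 11); (7|11)=-1, (10|11)=-1; sign (−1)^0·-1^1·-1^6 = -1.
Ram(19, -81719) = {11, 23}; no ℚ_11-point on the conic.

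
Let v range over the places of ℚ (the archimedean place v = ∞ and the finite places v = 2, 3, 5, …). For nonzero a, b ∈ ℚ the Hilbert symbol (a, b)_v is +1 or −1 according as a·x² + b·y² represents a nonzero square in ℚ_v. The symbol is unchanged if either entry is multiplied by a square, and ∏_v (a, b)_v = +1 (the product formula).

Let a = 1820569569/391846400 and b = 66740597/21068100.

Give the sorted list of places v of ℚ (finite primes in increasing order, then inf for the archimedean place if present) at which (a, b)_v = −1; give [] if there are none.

[2, 3, 11, 29]

(a, b) ≡ (308154, 77) mod (ℚ^×)²; places V = {2, 3, 5, 7, 11, 13, 17, 19, 23, 29, ∞}.
(a,b)_5: α=-2, u≡4; β=-2, v≡3 (mod 5); (4|5)=+1, (3|5)=-1; sign (−1)^0·+1^-2·-1^-2 = +1.
(a,b)_∞: sgn(308154)=+, sgn(77)=+, so +1.
(a,b)_13: α=2, u≡6; β=0, v≡1 (mod 13); (6|13)=-1, (1|13)=+1; sign (−1)^0·-1^0·+1^2 = +1.
(a,b)_29: α=1, u≡8; β=0, v≡14 (mod 29); (8|29)=-1, (14|29)=-1; sign (−1)^0·-1^0·-1^1 = -1.
(a,b)_7: α=3, u≡5; β=5, v≡4 (mod 7); (5|7)=-1, (4|7)=+1; sign (−1)^1·-1^5·+1^3 = +1.
(a,b)_11: α=-3, u≡7; β=1, v≡10 (mod 11); (7|11)=-1, (10|11)=-1; sign (−1)^1·-1^1·-1^-3 = -1.
(a,b)_3: α=1, u≡1; β=-6, v≡2 (mod 3); (1|3)=+1, (2|3)=-1; sign (−1)^0·+1^-6·-1^1 = -1.
(a,b)_23: α=-1, u≡13; β=0, v≡6 (mod 23); (13|23)=+1, (6|23)=+1; sign (−1)^0·+1^0·+1^-1 = +1.
(a,b)_17: α=0, u≡11; β=-2, v≡2 (mod 17); (11|17)=-1, (2|17)=+1; sign (−1)^0·-1^-2·+1^0 = +1.
(a,b)_2: α=-9, β=-2; u≡5, v≡5 (mod 8); ε(u)ε(v)=0·0, αω(v)=-9·1, βω(u)=-2·1; sum ≡ 1  ⇒  -1.
(a,b)_19: α=2, u≡12; β=2, v≡1 (mod 19); (12|19)=-1, (1|19)=+1; sign (−1)^0·-1^2·+1^2 = +1.
(308154, 77 / ℚ) ramifies at {2, 3, 11, 29}: a division algebra.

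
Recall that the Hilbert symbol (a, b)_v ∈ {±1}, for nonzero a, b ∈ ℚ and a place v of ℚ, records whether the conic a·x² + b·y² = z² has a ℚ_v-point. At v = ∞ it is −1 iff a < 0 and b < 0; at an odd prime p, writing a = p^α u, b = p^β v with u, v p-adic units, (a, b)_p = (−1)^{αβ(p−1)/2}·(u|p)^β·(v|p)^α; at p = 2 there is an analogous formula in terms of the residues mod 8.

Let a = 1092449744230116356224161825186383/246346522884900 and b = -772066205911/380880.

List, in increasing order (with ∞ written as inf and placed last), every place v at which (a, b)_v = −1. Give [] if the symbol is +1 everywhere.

[5, 7]

Mod squares: a ≡ 287, b ≡ -6361355. Check v ∈ {∞, 2, 3, 5, 7, 11, 13, 19, 23, 31, 41, 43}.
v=23: a=23^-6·(≡5), b=23^-2·(≡6) mod 23; (5|23)=-1, (6|23)=+1; (−1)^{-6·-2·11}·(-1)^-2·(+1)^-6 = +1.
v=13: a=13^2·(≡12), b=13^1·(≡6) mod 13; (12|13)=+1, (6|13)=-1; (−1)^{2·1·6}·(+1)^1·(-1)^2 = +1.
v=2: v_2(a)=-2, v_2(b)=-4; units ≡ 7, 5 (mod 8); ε·ε+αω+βω = 1·0+-2·1+-4·0 ≡ 0  ⇒  (a,b)_2 = +1.
v=43: a=43^-2·(≡34), b=43^0·(≡29) mod 43; (34|43)=-1, (29|43)=-1; (−1)^{-2·0·21}·(-1)^0·(-1)^-2 = +1.
v=5: a=5^-2·(≡3), b=5^-1·(≡4) mod 5; (3|5)=-1, (4|5)=+1; (−1)^{-2·-1·2}·(-1)^-1·(+1)^-2 = -1.
v=7: a=7^5·(≡3), b=7^1·(≡5) mod 7; (3|7)=-1, (5|7)=-1; (−1)^{5·1·3}·(-1)^1·(-1)^5 = -1.
v=∞: 287 > 0 and -6361355 < 0  ⇒  (a,b)_∞ = +1.
v=19: a=19^8·(≡18), b=19^2·(≡1) mod 19; (18|19)=-1, (1|19)=+1; (−1)^{8·2·9}·(-1)^2·(+1)^8 = +1.
v=3: a=3^-2·(≡2), b=3^-2·(≡1) mod 3; (2|3)=-1, (1|3)=+1; (−1)^{-2·-2·1}·(-1)^-2·(+1)^-2 = +1.
v=41: a=41^7·(≡15), b=41^3·(≡13) mod 41; (15|41)=-1, (13|41)=-1; (−1)^{7·3·20}·(-1)^3·(-1)^7 = +1.
v=31: a=31^2·(≡4), b=31^1·(≡30) mod 31; (4|31)=+1, (30|31)=-1; (−1)^{2·1·15}·(+1)^1·(-1)^2 = +1.
v=11: a=11^2·(≡3), b=11^1·(≡1) mod 11; (3|11)=+1, (1|11)=+1; (−1)^{2·1·5}·(+1)^1·(+1)^2 = +1.
|Ram(287, -6361355)| = 2, even; anisotropic at {5, 7}.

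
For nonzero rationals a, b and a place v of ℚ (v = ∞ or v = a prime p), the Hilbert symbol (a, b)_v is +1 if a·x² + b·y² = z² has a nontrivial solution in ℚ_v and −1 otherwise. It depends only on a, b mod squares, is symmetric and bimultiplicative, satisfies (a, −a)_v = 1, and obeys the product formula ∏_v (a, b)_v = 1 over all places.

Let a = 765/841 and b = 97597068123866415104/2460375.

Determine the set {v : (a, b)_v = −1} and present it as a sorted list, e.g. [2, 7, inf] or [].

[11, 17]

Mod squares: a ≡ 85, b ≡ 3135. Check v ∈ {∞, 2, 3, 5, 7, 11, 13, 17, 19, 29}.
v=∞: 85 > 0 and 3135 > 0  ⇒  (a,b)_∞ = +1.
v=29: a=29^-2·(≡11), b=29^2·(≡17) mod 29; (11|29)=-1, (17|29)=-1; (−1)^{-2·2·14}·(-1)^2·(-1)^-2 = +1.
v=19: a=19^0·(≡1), b=19^1·(≡13) mod 19; (1|19)=+1, (13|19)=-1; (−1)^{0·1·9}·(+1)^1·(-1)^0 = +1.
v=5: a=5^1·(≡3), b=5^-3·(≡3) mod 5; (3|5)=-1, (3|5)=-1; (−1)^{1·-3·2}·(-1)^-3·(-1)^1 = +1.
v=11: a=11^0·(≡10), b=11^1·(≡8) mod 11; (10|11)=-1, (8|11)=-1; (−1)^{0·1·5}·(-1)^1·(-1)^0 = -1.
v=3: a=3^2·(≡1), b=3^-9·(≡1) mod 3; (1|3)=+1, (1|3)=+1; (−1)^{2·-9·1}·(+1)^-9·(+1)^2 = +1.
v=2: v_2(a)=0, v_2(b)=14; units ≡ 5, 7 (mod 8); ε·ε+αω+βω = 0·1+0·0+14·1 ≡ 0  ⇒  (a,b)_2 = +1.
v=17: a=17^1·(≡12), b=17^4·(≡6) mod 17; (12|17)=-1, (6|17)=-1; (−1)^{1·4·8}·(-1)^4·(-1)^1 = -1.
v=7: a=7^0·(≡2), b=7^4·(≡5) mod 7; (2|7)=+1, (5|7)=-1; (−1)^{0·4·3}·(+1)^4·(-1)^0 = +1.
v=13: a=13^0·(≡7), b=13^2·(≡7) mod 13; (7|13)=-1, (7|13)=-1; (−1)^{0·2·6}·(-1)^2·(-1)^0 = +1.
|Ram(85, 3135)| = 2, even; anisotropic at {11, 17}.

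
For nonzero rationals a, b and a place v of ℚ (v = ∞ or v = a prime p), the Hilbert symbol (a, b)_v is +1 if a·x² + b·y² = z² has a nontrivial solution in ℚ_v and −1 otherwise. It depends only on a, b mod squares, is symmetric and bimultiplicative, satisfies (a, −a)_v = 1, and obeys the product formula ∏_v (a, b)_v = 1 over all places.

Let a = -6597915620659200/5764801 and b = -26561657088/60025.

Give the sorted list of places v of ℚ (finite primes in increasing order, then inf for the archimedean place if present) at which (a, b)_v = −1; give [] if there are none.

Mod squares: a ≡ -1503717, b ≡ -21793. Check v ∈ {∞, 2, 3, 5, 7, 19, 23, 31, 37}.
v=31: a=31^1·(≡2), b=31^1·(≡5) mod 31; (2|31)=+1, (5|31)=+1; (−1)^{1·1·15}·(+1)^1·(+1)^1 = -1.
v=2: v_2(a)=12, v_2(b)=8; units ≡ 3, 7 (mod 8); ε·ε+αω+βω = 1·1+12·0+8·1 ≡ 1  ⇒  (a,b)_2 = -1.
v=7: a=7^-8·(≡2), b=7^-4·(≡5) mod 7; (2|7)=+1, (5|7)=-1; (−1)^{-8·-4·3}·(+1)^-4·(-1)^-8 = +1.
v=∞: -1503717 < 0 and -21793 < 0  ⇒  (a,b)_∞ = -1.
v=19: a=19^1·(≡17), b=19^1·(≡12) mod 19; (17|19)=+1, (12|19)=-1; (−1)^{1·1·9}·(+1)^1·(-1)^1 = +1.
v=23: a=23^3·(≡17), b=23^2·(≡5) mod 23; (17|23)=-1, (5|23)=-1; (−1)^{3·2·11}·(-1)^2·(-1)^3 = -1.
v=3: a=3^5·(≡1), b=3^2·(≡2) mod 3; (1|3)=+1, (2|3)=-1; (−1)^{5·2·1}·(+1)^2·(-1)^5 = -1.
v=5: a=5^2·(≡2), b=5^-2·(≡2) mod 5; (2|5)=-1, (2|5)=-1; (−1)^{2·-2·2}·(-1)^-2·(-1)^2 = +1.
v=37: a=37^1·(≡8), b=37^1·(≡30) mod 37; (8|37)=-1, (30|37)=+1; (−1)^{1·1·18}·(-1)^1·(+1)^1 = -1.
(-1503717, -21793 / ℚ) ramifies at {2, 3, 23, 31, 37, ∞}: a division algebra.

[2, 3, 23, 31, 37, inf]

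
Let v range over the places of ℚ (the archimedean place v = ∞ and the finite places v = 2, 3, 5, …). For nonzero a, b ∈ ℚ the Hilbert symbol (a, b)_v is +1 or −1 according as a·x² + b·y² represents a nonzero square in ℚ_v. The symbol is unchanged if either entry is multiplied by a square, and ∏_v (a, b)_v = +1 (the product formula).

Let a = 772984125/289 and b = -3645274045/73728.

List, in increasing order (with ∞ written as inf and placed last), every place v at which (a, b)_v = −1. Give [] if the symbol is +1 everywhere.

[2, 19]

(a, b) ≡ (4085, -87290) mod (ℚ^×)²; places V = {2, 3, 5, 7, 17, 19, 29, 43, ∞}.
(a,b)_2: α=0, β=-13; u≡5, v≡3 (mod 8); ε(u)ε(v)=0·1, αω(v)=0·1, βω(u)=-13·1; sum ≡ 1  ⇒  -1.
(a,b)_7: α=0, u≡2; β=1, v≡2 (mod 7); (2|7)=+1, (2|7)=+1; sign (−1)^0·+1^1·+1^0 = +1.
(a,b)_17: α=-2, u≡7; β=4, v≡6 (mod 17); (7|17)=-1, (6|17)=-1; sign (−1)^0·-1^4·-1^-2 = +1.
(a,b)_5: α=3, u≡2; β=1, v≡2 (mod 5); (2|5)=-1, (2|5)=-1; sign (−1)^0·-1^1·-1^3 = +1.
(a,b)_19: α=1, u≡6; β=0, v≡15 (mod 19); (6|19)=+1, (15|19)=-1; sign (−1)^0·+1^0·-1^1 = -1.
(a,b)_3: α=2, u≡2; β=-2, v≡1 (mod 3); (2|3)=-1, (1|3)=+1; sign (−1)^0·-1^-2·+1^2 = +1.
(a,b)_∞: sgn(4085)=+, sgn(-87290)=−, so +1.
(a,b)_29: α=2, u≡1; β=1, v≡9 (mod 29); (1|29)=+1, (9|29)=+1; sign (−1)^0·+1^1·+1^2 = +1.
(a,b)_43: α=1, u≡35; β=1, v≡28 (mod 43); (35|43)=+1, (28|43)=-1; sign (−1)^1·+1^1·-1^1 = +1.
(4085, -87290 / ℚ) ramifies at {2, 19}: a division algebra.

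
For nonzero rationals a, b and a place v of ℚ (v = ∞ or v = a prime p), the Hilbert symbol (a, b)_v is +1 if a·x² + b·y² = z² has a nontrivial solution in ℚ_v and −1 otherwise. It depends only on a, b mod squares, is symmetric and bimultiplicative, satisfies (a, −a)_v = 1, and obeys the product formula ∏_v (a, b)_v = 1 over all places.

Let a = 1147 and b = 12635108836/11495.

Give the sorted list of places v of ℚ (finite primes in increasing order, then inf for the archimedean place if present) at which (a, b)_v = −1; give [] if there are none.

[2, 5]

Mod squares: a ≡ 1147, b ≡ 95. Check v ∈ {∞, 2, 5, 7, 11, 19, 31, 37}.
v=19: a=19^0·(≡7), b=19^-1·(≡5) mod 19; (7|19)=+1, (5|19)=+1; (−1)^{0·-1·9}·(+1)^-1·(+1)^0 = +1.
v=7: a=7^0·(≡6), b=7^4·(≡4) mod 7; (6|7)=-1, (4|7)=+1; (−1)^{0·4·3}·(-1)^4·(+1)^0 = +1.
v=2: v_2(a)=0, v_2(b)=2; units ≡ 3, 7 (mod 8); ε·ε+αω+βω = 1·1+0·0+2·1 ≡ 1  ⇒  (a,b)_2 = -1.
v=37: a=37^1·(≡31), b=37^2·(≡11) mod 37; (31|37)=-1, (11|37)=+1; (−1)^{1·2·18}·(-1)^2·(+1)^1 = +1.
v=11: a=11^0·(≡3), b=11^-2·(≡6) mod 11; (3|11)=+1, (6|11)=-1; (−1)^{0·-2·5}·(+1)^-2·(-1)^0 = +1.
v=5: a=5^0·(≡2), b=5^-1·(≡4) mod 5; (2|5)=-1, (4|5)=+1; (−1)^{0·-1·2}·(-1)^-1·(+1)^0 = -1.
v=31: a=31^1·(≡6), b=31^2·(≡5) mod 31; (6|31)=-1, (5|31)=+1; (−1)^{1·2·15}·(-1)^2·(+1)^1 = +1.
v=∞: 1147 > 0 and 95 > 0  ⇒  (a,b)_∞ = +1.
Ram(1147, 95) = {2, 5}; no ℚ_2-point on the conic.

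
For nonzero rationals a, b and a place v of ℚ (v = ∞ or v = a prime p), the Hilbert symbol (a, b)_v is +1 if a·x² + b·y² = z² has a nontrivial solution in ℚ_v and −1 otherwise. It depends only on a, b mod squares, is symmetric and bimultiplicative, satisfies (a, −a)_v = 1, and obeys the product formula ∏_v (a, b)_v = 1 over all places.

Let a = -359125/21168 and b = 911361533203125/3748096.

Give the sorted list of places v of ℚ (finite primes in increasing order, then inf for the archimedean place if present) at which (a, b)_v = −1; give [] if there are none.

[3, 17]

Mod squares: a ≡ -255, b ≡ 1152141. Check v ∈ {∞, 2, 3, 5, 7, 11, 13, 17, 19, 29, 41}.
v=17: a=17^1·(≡2), b=17^1·(≡3) mod 17; (2|17)=+1, (3|17)=-1; (−1)^{1·1·8}·(+1)^1·(-1)^1 = -1.
v=29: a=29^0·(≡9), b=29^1·(≡6) mod 29; (9|29)=+1, (6|29)=+1; (−1)^{0·1·14}·(+1)^1·(+1)^0 = +1.
v=2: v_2(a)=-4, v_2(b)=-8; units ≡ 1, 5 (mod 8); ε·ε+αω+βω = 0·0+-4·1+-8·0 ≡ 0  ⇒  (a,b)_2 = +1.
v=5: a=5^3·(≡4), b=5^10·(≡1) mod 5; (4|5)=+1, (1|5)=+1; (−1)^{3·10·2}·(+1)^10·(+1)^3 = +1.
v=∞: -255 < 0 and 1152141 > 0  ⇒  (a,b)_∞ = +1.
v=41: a=41^0·(≡20), b=41^1·(≡25) mod 41; (20|41)=+1, (25|41)=+1; (−1)^{0·1·20}·(+1)^1·(+1)^0 = +1.
v=7: a=7^-2·(≡2), b=7^0·(≡2) mod 7; (2|7)=+1, (2|7)=+1; (−1)^{-2·0·3}·(+1)^0·(+1)^-2 = +1.
v=3: a=3^-3·(≡2), b=3^5·(≡2) mod 3; (2|3)=-1, (2|3)=-1; (−1)^{-3·5·1}·(-1)^5·(-1)^-3 = -1.
v=13: a=13^2·(≡5), b=13^0·(≡4) mod 13; (5|13)=-1, (4|13)=+1; (−1)^{2·0·6}·(-1)^0·(+1)^2 = +1.
v=11: a=11^0·(≡9), b=11^-4·(≡5) mod 11; (9|11)=+1, (5|11)=+1; (−1)^{0·-4·5}·(+1)^-4·(+1)^0 = +1.
v=19: a=19^0·(≡16), b=19^1·(≡15) mod 19; (16|19)=+1, (15|19)=-1; (−1)^{0·1·9}·(+1)^1·(-1)^0 = +1.
|Ram(-255, 1152141)| = 2, even; anisotropic at {3, 17}.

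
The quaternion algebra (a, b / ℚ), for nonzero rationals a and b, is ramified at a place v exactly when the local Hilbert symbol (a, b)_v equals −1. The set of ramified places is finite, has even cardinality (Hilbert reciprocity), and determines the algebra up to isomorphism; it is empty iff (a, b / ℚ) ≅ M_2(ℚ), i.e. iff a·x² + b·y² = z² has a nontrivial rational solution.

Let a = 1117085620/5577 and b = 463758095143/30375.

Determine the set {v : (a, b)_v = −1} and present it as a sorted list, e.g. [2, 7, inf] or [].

[3, 5, 7, 11]

Mod squares: a ≡ 26565, b ≡ 105. Check v ∈ {∞, 2, 3, 5, 7, 11, 13, 19, 23, 31}.
v=13: a=13^-2·(≡2), b=13^0·(≡10) mod 13; (2|13)=-1, (10|13)=+1; (−1)^{-2·0·6}·(-1)^0·(+1)^-2 = +1.
v=7: a=7^1·(≡1), b=7^1·(≡1) mod 7; (1|7)=+1, (1|7)=+1; (−1)^{1·1·3}·(+1)^1·(+1)^1 = -1.
v=3: a=3^-1·(≡2), b=3^-5·(≡2) mod 3; (2|3)=-1, (2|3)=-1; (−1)^{-1·-5·1}·(-1)^-5·(-1)^-1 = -1.
v=∞: 26565 > 0 and 105 > 0  ⇒  (a,b)_∞ = +1.
v=19: a=19^2·(≡8), b=19^4·(≡10) mod 19; (8|19)=-1, (10|19)=-1; (−1)^{2·4·9}·(-1)^4·(-1)^2 = +1.
v=5: a=5^1·(≡2), b=5^-3·(≡1) mod 5; (2|5)=-1, (1|5)=+1; (−1)^{1·-3·2}·(-1)^-3·(+1)^1 = -1.
v=31: a=31^2·(≡6), b=31^2·(≡27) mod 31; (6|31)=-1, (27|31)=-1; (−1)^{2·2·15}·(-1)^2·(-1)^2 = +1.
v=23: a=23^1·(≡21), b=23^2·(≡16) mod 23; (21|23)=-1, (16|23)=+1; (−1)^{1·2·11}·(-1)^2·(+1)^1 = +1.
v=2: v_2(a)=2, v_2(b)=0; units ≡ 5, 1 (mod 8); ε·ε+αω+βω = 0·0+2·0+0·1 ≡ 0  ⇒  (a,b)_2 = +1.
v=11: a=11^-1·(≡2), b=11^0·(≡6) mod 11; (2|11)=-1, (6|11)=-1; (−1)^{-1·0·5}·(-1)^0·(-1)^-1 = -1.
Ram(26565, 105) = {3, 5, 7, 11}; no ℚ_3-point on the conic.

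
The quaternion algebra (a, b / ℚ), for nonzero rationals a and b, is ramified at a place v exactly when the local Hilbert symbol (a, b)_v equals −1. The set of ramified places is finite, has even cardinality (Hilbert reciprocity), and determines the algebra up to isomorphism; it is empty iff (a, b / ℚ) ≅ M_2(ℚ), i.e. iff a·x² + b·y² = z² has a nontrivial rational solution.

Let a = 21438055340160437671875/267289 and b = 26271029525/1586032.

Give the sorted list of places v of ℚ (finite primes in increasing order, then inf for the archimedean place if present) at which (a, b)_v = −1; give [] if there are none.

[2, 37]

Mod squares: a ≡ 259, b ≡ 3329963. Check v ∈ {∞, 2, 3, 5, 7, 11, 13, 17, 23, 37, 43, 47}.
v=3: a=3^4·(≡1), b=3^0·(≡2) mod 3; (1|3)=+1, (2|3)=-1; (−1)^{4·0·1}·(+1)^0·(-1)^4 = +1.
v=7: a=7^1·(≡4), b=7^-3·(≡5) mod 7; (4|7)=+1, (5|7)=-1; (−1)^{1·-3·3}·(+1)^-3·(-1)^1 = +1.
v=43: a=43^2·(≡38), b=43^1·(≡25) mod 43; (38|43)=+1, (25|43)=+1; (−1)^{2·1·21}·(+1)^1·(+1)^2 = +1.
v=23: a=23^2·(≡9), b=23^1·(≡17) mod 23; (9|23)=+1, (17|23)=-1; (−1)^{2·1·11}·(+1)^1·(-1)^2 = +1.
v=11: a=11^-2·(≡8), b=11^0·(≡6) mod 11; (8|11)=-1, (6|11)=-1; (−1)^{-2·0·5}·(-1)^0·(-1)^-2 = +1.
v=2: v_2(a)=0, v_2(b)=-4; units ≡ 3, 3 (mod 8); ε·ε+αω+βω = 1·1+0·1+-4·1 ≡ 1  ⇒  (a,b)_2 = -1.
v=5: a=5^6·(≡4), b=5^2·(≡3) mod 5; (4|5)=+1, (3|5)=-1; (−1)^{6·2·2}·(+1)^2·(-1)^6 = +1.
v=17: a=17^2·(≡13), b=17^-2·(≡6) mod 17; (13|17)=+1, (6|17)=-1; (−1)^{2·-2·8}·(+1)^-2·(-1)^2 = +1.
v=47: a=47^-2·(≡32), b=47^2·(≡13) mod 47; (32|47)=+1, (13|47)=-1; (−1)^{-2·2·23}·(+1)^2·(-1)^-2 = +1.
v=37: a=37^3·(≡28), b=37^1·(≡14) mod 37; (28|37)=+1, (14|37)=-1; (−1)^{3·1·18}·(+1)^1·(-1)^3 = -1.
v=13: a=13^2·(≡4), b=13^1·(≡4) mod 13; (4|13)=+1, (4|13)=+1; (−1)^{2·1·6}·(+1)^1·(+1)^2 = +1.
v=∞: 259 > 0 and 3329963 > 0  ⇒  (a,b)_∞ = +1.
Ram(259, 3329963) = {2, 37}; no ℚ_2-point on the conic.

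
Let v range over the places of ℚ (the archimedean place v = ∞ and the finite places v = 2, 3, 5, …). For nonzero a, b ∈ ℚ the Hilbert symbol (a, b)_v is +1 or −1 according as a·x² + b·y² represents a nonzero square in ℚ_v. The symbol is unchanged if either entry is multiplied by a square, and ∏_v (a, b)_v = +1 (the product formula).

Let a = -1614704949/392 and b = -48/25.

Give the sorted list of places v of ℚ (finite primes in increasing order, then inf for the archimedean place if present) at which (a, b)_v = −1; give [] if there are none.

(a, b) ≡ (-329498, -3) mod (ℚ^×)²; places V = {2, 3, 5, 7, 11, 13, 19, 23, 29, ∞}.
(a,b)_13: α=1, u≡12; β=0, v≡9 (mod 13); (12|13)=+1, (9|13)=+1; sign (−1)^0·+1^0·+1^1 = +1.
(a,b)_19: α=1, u≡16; β=0, v≡11 (mod 19); (16|19)=+1, (11|19)=+1; sign (−1)^0·+1^0·+1^1 = +1.
(a,b)_11: α=2, u≡2; β=0, v≡6 (mod 11); (2|11)=-1, (6|11)=-1; sign (−1)^0·-1^0·-1^2 = +1.
(a,b)_3: α=4, u≡1; β=1, v≡2 (mod 3); (1|3)=+1, (2|3)=-1; sign (−1)^0·+1^1·-1^4 = +1.
(a,b)_7: α=-2, u≡3; β=0, v≡2 (mod 7); (3|7)=-1, (2|7)=+1; sign (−1)^0·-1^0·+1^-2 = +1.
(a,b)_29: α=1, u≡23; β=0, v≡12 (mod 29); (23|29)=+1, (12|29)=-1; sign (−1)^0·+1^0·-1^1 = -1.
(a,b)_5: α=0, u≡3; β=-2, v≡2 (mod 5); (3|5)=-1, (2|5)=-1; sign (−1)^0·-1^-2·-1^0 = +1.
(a,b)_2: α=-3, β=4; u≡3, v≡5 (mod 8); ε(u)ε(v)=1·0, αω(v)=-3·1, βω(u)=4·1; sum ≡ 1  ⇒  -1.
(a,b)_∞: sgn(-329498)=−, sgn(-3)=−, so -1.
(a,b)_23: α=1, u≡16; β=0, v≡22 (mod 23); (16|23)=+1, (22|23)=-1; sign (−1)^0·+1^0·-1^1 = -1.
Ram(-329498, -3) = {2, 23, 29, ∞}; no ℚ_2-point on the conic.

[2, 23, 29, inf]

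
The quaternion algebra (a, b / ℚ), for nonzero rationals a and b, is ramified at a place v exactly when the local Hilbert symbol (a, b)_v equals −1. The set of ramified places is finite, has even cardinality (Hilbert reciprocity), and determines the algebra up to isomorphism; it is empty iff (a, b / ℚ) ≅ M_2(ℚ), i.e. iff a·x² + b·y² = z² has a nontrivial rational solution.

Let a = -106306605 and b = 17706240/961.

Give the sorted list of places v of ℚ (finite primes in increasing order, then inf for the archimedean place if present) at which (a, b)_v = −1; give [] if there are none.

(a, b) ≡ (-5, 7685) mod (ℚ^×)²; places V = {2, 3, 5, 29, 31, 53, ∞}.
(a,b)_2: α=0, β=8; u≡3, v≡5 (mod 8); ε(u)ε(v)=1·0, αω(v)=0·1, βω(u)=8·1; sum ≡ 0  ⇒  +1.
(a,b)_29: α=2, u≡6; β=1, v≡13 (mod 29); (6|29)=+1, (13|29)=+1; sign (−1)^0·+1^1·+1^2 = +1.
(a,b)_53: α=2, u≡50; β=1, v≡3 (mod 53); (50|53)=-1, (3|53)=-1; sign (−1)^0·-1^1·-1^2 = -1.
(a,b)_5: α=1, u≡4; β=1, v≡3 (mod 5); (4|5)=+1, (3|5)=-1; sign (−1)^0·+1^1·-1^1 = -1.
(a,b)_31: α=0, u≡21; β=-2, v≡1 (mod 31); (21|31)=-1, (1|31)=+1; sign (−1)^0·-1^-2·+1^0 = +1.
(a,b)_3: α=2, u≡1; β=2, v≡2 (mod 3); (1|3)=+1, (2|3)=-1; sign (−1)^0·+1^2·-1^2 = +1.
(a,b)_∞: sgn(-5)=−, sgn(7685)=+, so +1.
|Ram(-5, 7685)| = 2, even; anisotropic at {5, 53}.

[5, 53]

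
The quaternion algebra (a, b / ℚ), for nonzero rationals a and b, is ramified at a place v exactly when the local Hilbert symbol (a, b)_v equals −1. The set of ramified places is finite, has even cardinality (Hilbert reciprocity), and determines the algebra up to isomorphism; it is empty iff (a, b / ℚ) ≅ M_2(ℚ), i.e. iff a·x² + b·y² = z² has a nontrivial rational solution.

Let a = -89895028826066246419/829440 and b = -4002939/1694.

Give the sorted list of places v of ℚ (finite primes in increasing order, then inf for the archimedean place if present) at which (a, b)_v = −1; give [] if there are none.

[2, 17, 19, inf]

Mod squares: a ≡ -34510, b ≡ -266. Check v ∈ {∞, 2, 3, 5, 7, 11, 13, 17, 19, 29}.
v=3: a=3^-4·(≡2), b=3^6·(≡1) mod 3; (2|3)=-1, (1|3)=+1; (−1)^{-4·6·1}·(-1)^6·(+1)^-4 = +1.
v=∞: -34510 < 0 and -266 < 0  ⇒  (a,b)_∞ = -1.
v=29: a=29^1·(≡23), b=29^0·(≡16) mod 29; (23|29)=+1, (16|29)=+1; (−1)^{1·0·14}·(+1)^0·(+1)^1 = +1.
v=17: a=17^7·(≡10), b=17^2·(≡5) mod 17; (10|17)=-1, (5|17)=-1; (−1)^{7·2·8}·(-1)^2·(-1)^7 = -1.
v=19: a=19^4·(≡18), b=19^1·(≡16) mod 19; (18|19)=-1, (16|19)=+1; (−1)^{4·1·9}·(-1)^1·(+1)^4 = -1.
v=5: a=5^-1·(≡2), b=5^0·(≡4) mod 5; (2|5)=-1, (4|5)=+1; (−1)^{-1·0·2}·(-1)^0·(+1)^-1 = +1.
v=2: v_2(a)=-11, v_2(b)=-1; units ≡ 1, 3 (mod 8); ε·ε+αω+βω = 0·1+-11·1+-1·0 ≡ 1  ⇒  (a,b)_2 = -1.
v=13: a=13^2·(≡6), b=13^0·(≡2) mod 13; (6|13)=-1, (2|13)=-1; (−1)^{2·0·6}·(-1)^0·(-1)^2 = +1.
v=11: a=11^0·(≡8), b=11^-2·(≡9) mod 11; (8|11)=-1, (9|11)=+1; (−1)^{0·-2·5}·(-1)^-2·(+1)^0 = +1.
v=7: a=7^3·(≡5), b=7^-1·(≡1) mod 7; (5|7)=-1, (1|7)=+1; (−1)^{3·-1·3}·(-1)^-1·(+1)^3 = +1.
Ram(-34510, -266) = {2, 17, 19, ∞}; no ℚ_2-point on the conic.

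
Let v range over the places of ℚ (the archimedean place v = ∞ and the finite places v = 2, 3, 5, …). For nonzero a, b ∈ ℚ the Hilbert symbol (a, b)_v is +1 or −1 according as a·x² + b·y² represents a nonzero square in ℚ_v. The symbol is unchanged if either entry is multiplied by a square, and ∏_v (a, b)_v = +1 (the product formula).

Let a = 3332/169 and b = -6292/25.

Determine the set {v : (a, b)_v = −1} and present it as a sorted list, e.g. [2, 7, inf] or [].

[]

Mod squares: a ≡ 17, b ≡ -13. Check v ∈ {∞, 2, 5, 7, 11, 13, 17}.
v=∞: 17 > 0 and -13 < 0  ⇒  (a,b)_∞ = +1.
v=13: a=13^-2·(≡4), b=13^1·(≡3) mod 13; (4|13)=+1, (3|13)=+1; (−1)^{-2·1·6}·(+1)^1·(+1)^-2 = +1.
v=7: a=7^2·(≡5), b=7^0·(≡2) mod 7; (5|7)=-1, (2|7)=+1; (−1)^{2·0·3}·(-1)^0·(+1)^2 = +1.
v=11: a=11^0·(≡8), b=11^2·(≡1) mod 11; (8|11)=-1, (1|11)=+1; (−1)^{0·2·5}·(-1)^2·(+1)^0 = +1.
v=2: v_2(a)=2, v_2(b)=2; units ≡ 1, 3 (mod 8); ε·ε+αω+βω = 0·1+2·1+2·0 ≡ 0  ⇒  (a,b)_2 = +1.
v=17: a=17^1·(≡8), b=17^0·(≡4) mod 17; (8|17)=+1, (4|17)=+1; (−1)^{1·0·8}·(+1)^0·(+1)^1 = +1.
v=5: a=5^0·(≡3), b=5^-2·(≡3) mod 5; (3|5)=-1, (3|5)=-1; (−1)^{0·-2·2}·(-1)^-2·(-1)^0 = +1.
Ram(a, b) = ∅: the form 17·x² + -13·y² − z² is isotropic over every ℚ_v, so by Hasse–Minkowski it is isotropic over ℚ.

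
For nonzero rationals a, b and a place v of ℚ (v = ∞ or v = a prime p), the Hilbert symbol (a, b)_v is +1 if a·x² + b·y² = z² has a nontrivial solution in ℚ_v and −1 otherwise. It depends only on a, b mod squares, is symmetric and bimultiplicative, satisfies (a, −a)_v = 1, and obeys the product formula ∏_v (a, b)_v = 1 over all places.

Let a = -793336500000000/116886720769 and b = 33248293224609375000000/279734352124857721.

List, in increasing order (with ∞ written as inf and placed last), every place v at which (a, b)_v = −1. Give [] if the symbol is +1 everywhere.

(a, b) ≡ (-7285, 55) mod (ℚ^×)²; places V = {2, 3, 5, 7, 11, 13, 17, 31, 47, ∞}.
(a,b)_17: α=-4, u≡4; β=-6, v≡9 (mod 17); (4|17)=+1, (9|17)=+1; sign (−1)^0·+1^-6·+1^-4 = +1.
(a,b)_5: α=9, u≡3; β=15, v≡4 (mod 5); (3|5)=-1, (4|5)=+1; sign (−1)^0·-1^15·+1^9 = -1.
(a,b)_3: α=2, u≡2; β=6, v≡1 (mod 3); (2|3)=-1, (1|3)=+1; sign (−1)^0·-1^6·+1^2 = +1.
(a,b)_11: α=2, u≡10; β=1, v≡5 (mod 11); (10|11)=-1, (5|11)=+1; sign (−1)^0·-1^1·+1^2 = -1.
(a,b)_2: α=8, β=6; u≡3, v≡7 (mod 8); ε(u)ε(v)=1·1, αω(v)=8·0, βω(u)=6·1; sum ≡ 1  ⇒  -1.
(a,b)_7: α=-2, u≡4; β=-4, v≡3 (mod 7); (4|7)=+1, (3|7)=-1; sign (−1)^0·+1^-4·-1^-2 = +1.
(a,b)_∞: sgn(-7285)=−, sgn(55)=+, so +1.
(a,b)_13: α=-4, u≡8; β=-6, v≡9 (mod 13); (8|13)=-1, (9|13)=+1; sign (−1)^0·-1^-6·+1^-4 = +1.
(a,b)_47: α=1, u≡41; β=2, v≡18 (mod 47); (41|47)=-1, (18|47)=+1; sign (−1)^0·-1^2·+1^1 = +1.
(a,b)_31: α=1, u≡24; β=2, v≡6 (mod 31); (24|31)=-1, (6|31)=-1; sign (−1)^0·-1^2·-1^1 = -1.
Ram(-7285, 55) = {2, 5, 11, 31}; no ℚ_2-point on the conic.

[2, 5, 11, 31]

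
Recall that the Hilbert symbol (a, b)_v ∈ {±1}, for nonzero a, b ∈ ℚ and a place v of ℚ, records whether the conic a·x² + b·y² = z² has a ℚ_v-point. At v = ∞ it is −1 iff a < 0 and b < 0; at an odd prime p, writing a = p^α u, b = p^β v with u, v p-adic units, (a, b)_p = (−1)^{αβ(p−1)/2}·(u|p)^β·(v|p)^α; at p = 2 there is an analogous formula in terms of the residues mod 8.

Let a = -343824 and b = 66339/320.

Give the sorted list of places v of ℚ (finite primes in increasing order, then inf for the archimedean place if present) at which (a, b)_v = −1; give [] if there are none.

[2, 3, 13, 19]

Mod squares: a ≡ -21489, b ≡ 455. Check v ∈ {∞, 2, 3, 5, 7, 13, 19, 29}.
v=29: a=29^1·(≡5), b=29^0·(≡16) mod 29; (5|29)=+1, (16|29)=+1; (−1)^{1·0·14}·(+1)^0·(+1)^1 = +1.
v=19: a=19^1·(≡11), b=19^0·(≡3) mod 19; (11|19)=+1, (3|19)=-1; (−1)^{1·0·9}·(+1)^0·(-1)^1 = -1.
v=2: v_2(a)=4, v_2(b)=-6; units ≡ 7, 7 (mod 8); ε·ε+αω+βω = 1·1+4·0+-6·0 ≡ 1  ⇒  (a,b)_2 = -1.
v=3: a=3^1·(≡1), b=3^6·(≡2) mod 3; (1|3)=+1, (2|3)=-1; (−1)^{1·6·1}·(+1)^6·(-1)^1 = -1.
v=13: a=13^1·(≡7), b=13^1·(≡9) mod 13; (7|13)=-1, (9|13)=+1; (−1)^{1·1·6}·(-1)^1·(+1)^1 = -1.
v=7: a=7^0·(≡2), b=7^1·(≡4) mod 7; (2|7)=+1, (4|7)=+1; (−1)^{0·1·3}·(+1)^1·(+1)^0 = +1.
v=5: a=5^0·(≡1), b=5^-1·(≡1) mod 5; (1|5)=+1, (1|5)=+1; (−1)^{0·-1·2}·(+1)^-1·(+1)^0 = +1.
v=∞: -21489 < 0 and 455 > 0  ⇒  (a,b)_∞ = +1.
Ram(-21489, 455) = {2, 3, 13, 19}; no ℚ_2-point on the conic.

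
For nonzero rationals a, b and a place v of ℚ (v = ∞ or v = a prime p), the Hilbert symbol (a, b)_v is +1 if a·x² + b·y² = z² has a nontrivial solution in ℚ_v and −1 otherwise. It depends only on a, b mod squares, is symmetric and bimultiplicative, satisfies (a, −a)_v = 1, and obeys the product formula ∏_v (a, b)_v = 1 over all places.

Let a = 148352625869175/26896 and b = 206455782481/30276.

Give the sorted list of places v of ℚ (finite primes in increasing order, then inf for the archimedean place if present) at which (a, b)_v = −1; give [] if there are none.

(a, b) ≡ (1624927, 1271209) mod (ℚ^×)²; places V = {2, 3, 5, 7, 13, 17, 23, 29, 31, 37, 41, 43, 47, 53, ∞}.
(a,b)_∞: sgn(1624927)=+, sgn(1271209)=+, so +1.
(a,b)_47: α=0, u≡13; β=1, v≡19 (mod 47); (13|47)=-1, (19|47)=-1; sign (−1)^0·-1^1·-1^0 = -1.
(a,b)_7: α=4, u≡5; β=0, v≡4 (mod 7); (5|7)=-1, (4|7)=+1; sign (−1)^0·-1^0·+1^4 = +1.
(a,b)_41: α=-2, u≡14; β=0, v≡20 (mod 41); (14|41)=-1, (20|41)=+1; sign (−1)^0·-1^0·+1^-2 = +1.
(a,b)_37: α=0, u≡17; β=1, v≡4 (mod 37); (17|37)=-1, (4|37)=+1; sign (−1)^0·-1^1·+1^0 = -1.
(a,b)_29: α=0, u≡5; β=-2, v≡13 (mod 29); (5|29)=+1, (13|29)=+1; sign (−1)^0·+1^-2·+1^0 = +1.
(a,b)_5: α=2, u≡2; β=0, v≡1 (mod 5); (2|5)=-1, (1|5)=+1; sign (−1)^0·-1^0·+1^2 = +1.
(a,b)_13: α=2, u≡2; β=2, v≡4 (mod 13); (2|13)=-1, (4|13)=+1; sign (−1)^0·-1^2·+1^2 = +1.
(a,b)_23: α=1, u≡4; β=0, v≡5 (mod 23); (4|23)=+1, (5|23)=-1; sign (−1)^0·+1^0·-1^1 = -1.
(a,b)_17: α=0, u≡8; β=1, v≡14 (mod 17); (8|17)=+1, (14|17)=-1; sign (−1)^0·+1^1·-1^0 = +1.
(a,b)_2: α=-4, β=-2; u≡7, v≡1 (mod 8); ε(u)ε(v)=1·0, αω(v)=-4·0, βω(u)=-2·0; sum ≡ 0  ⇒  +1.
(a,b)_31: α=1, u≡6; β=2, v≡13 (mod 31); (6|31)=-1, (13|31)=-1; sign (−1)^0·-1^2·-1^1 = -1.
(a,b)_53: α=1, u≡13; β=0, v≡46 (mod 53); (13|53)=+1, (46|53)=+1; sign (−1)^0·+1^0·+1^1 = +1.
(a,b)_43: α=1, u≡6; β=1, v≡32 (mod 43); (6|43)=+1, (32|43)=-1; sign (−1)^1·+1^1·-1^1 = +1.
(a,b)_3: α=2, u≡1; β=-2, v≡1 (mod 3); (1|3)=+1, (1|3)=+1; sign (−1)^0·+1^-2·+1^2 = +1.
(1624927, 1271209 / ℚ) ramifies at {23, 31, 37, 47}: a division algebra.

[23, 31, 37, 47]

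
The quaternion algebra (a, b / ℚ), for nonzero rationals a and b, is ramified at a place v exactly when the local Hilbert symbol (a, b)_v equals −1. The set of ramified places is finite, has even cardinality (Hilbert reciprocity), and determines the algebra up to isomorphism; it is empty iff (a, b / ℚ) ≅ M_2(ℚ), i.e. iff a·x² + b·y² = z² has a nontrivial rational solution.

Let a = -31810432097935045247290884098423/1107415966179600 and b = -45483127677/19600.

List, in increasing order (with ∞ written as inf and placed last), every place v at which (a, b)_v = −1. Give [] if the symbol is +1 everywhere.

[17, inf]

Mod squares: a ≡ -527, b ≡ -37. Check v ∈ {∞, 2, 3, 5, 7, 11, 13, 17, 19, 29, 31, 37}.
v=2: v_2(a)=-4, v_2(b)=-4; units ≡ 1, 3 (mod 8); ε·ε+αω+βω = 0·1+-4·1+-4·0 ≡ 0  ⇒  (a,b)_2 = +1.
v=31: a=31^7·(≡25), b=31^2·(≡25) mod 31; (25|31)=+1, (25|31)=+1; (−1)^{7·2·15}·(+1)^2·(+1)^7 = +1.
v=13: a=13^2·(≡11), b=13^2·(≡8) mod 13; (11|13)=-1, (8|13)=-1; (−1)^{2·2·6}·(-1)^2·(-1)^2 = +1.
v=7: a=7^-10·(≡5), b=7^-2·(≡6) mod 7; (5|7)=-1, (6|7)=-1; (−1)^{-10·-2·3}·(-1)^-2·(-1)^-10 = +1.
v=3: a=3^-4·(≡1), b=3^2·(≡2) mod 3; (1|3)=+1, (2|3)=-1; (−1)^{-4·2·1}·(+1)^2·(-1)^-4 = +1.
v=37: a=37^4·(≡10), b=37^1·(≡4) mod 37; (10|37)=+1, (4|37)=+1; (−1)^{4·1·18}·(+1)^1·(+1)^4 = +1.
v=11: a=11^-2·(≡1), b=11^0·(≡10) mod 11; (1|11)=+1, (10|11)=-1; (−1)^{-2·0·5}·(+1)^0·(-1)^-2 = +1.
v=29: a=29^6·(≡9), b=29^2·(≡17) mod 29; (9|29)=+1, (17|29)=-1; (−1)^{6·2·14}·(+1)^2·(-1)^6 = +1.
v=19: a=19^2·(≡17), b=19^0·(≡5) mod 19; (17|19)=+1, (5|19)=+1; (−1)^{2·0·9}·(+1)^0·(+1)^2 = +1.
v=17: a=17^1·(≡7), b=17^0·(≡11) mod 17; (7|17)=-1, (11|17)=-1; (−1)^{1·0·8}·(-1)^0·(-1)^1 = -1.
v=5: a=5^-2·(≡3), b=5^-2·(≡2) mod 5; (3|5)=-1, (2|5)=-1; (−1)^{-2·-2·2}·(-1)^-2·(-1)^-2 = +1.
v=∞: -527 < 0 and -37 < 0  ⇒  (a,b)_∞ = -1.
Ram(-527, -37) = {17, ∞}; no ℚ_17-point on the conic.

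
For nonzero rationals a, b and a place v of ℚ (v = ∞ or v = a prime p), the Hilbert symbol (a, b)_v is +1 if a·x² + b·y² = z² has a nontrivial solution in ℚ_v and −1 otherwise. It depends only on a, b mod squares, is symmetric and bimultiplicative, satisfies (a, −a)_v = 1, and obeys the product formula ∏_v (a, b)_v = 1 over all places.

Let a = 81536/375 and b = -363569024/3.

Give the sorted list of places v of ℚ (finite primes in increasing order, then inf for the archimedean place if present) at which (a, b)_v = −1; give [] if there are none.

[2, 3, 5, 7]

Mod squares: a ≡ 390, b ≡ -42. Check v ∈ {∞, 2, 3, 5, 7, 13}.
v=5: a=5^-3·(≡2), b=5^0·(≡2) mod 5; (2|5)=-1, (2|5)=-1; (−1)^{-3·0·2}·(-1)^0·(-1)^-3 = -1.
v=13: a=13^1·(≡10), b=13^2·(≡3) mod 13; (10|13)=+1, (3|13)=+1; (−1)^{1·2·6}·(+1)^2·(+1)^1 = +1.
v=∞: 390 > 0 and -42 < 0  ⇒  (a,b)_∞ = +1.
v=7: a=7^2·(≡3), b=7^5·(≡4) mod 7; (3|7)=-1, (4|7)=+1; (−1)^{2·5·3}·(-1)^5·(+1)^2 = -1.
v=2: v_2(a)=7, v_2(b)=7; units ≡ 3, 3 (mod 8); ε·ε+αω+βω = 1·1+7·1+7·1 ≡ 1  ⇒  (a,b)_2 = -1.
v=3: a=3^-1·(≡1), b=3^-1·(≡1) mod 3; (1|3)=+1, (1|3)=+1; (−1)^{-1·-1·1}·(+1)^-1·(+1)^-1 = -1.
Ram(390, -42) = {2, 3, 5, 7}; no ℚ_2-point on the conic.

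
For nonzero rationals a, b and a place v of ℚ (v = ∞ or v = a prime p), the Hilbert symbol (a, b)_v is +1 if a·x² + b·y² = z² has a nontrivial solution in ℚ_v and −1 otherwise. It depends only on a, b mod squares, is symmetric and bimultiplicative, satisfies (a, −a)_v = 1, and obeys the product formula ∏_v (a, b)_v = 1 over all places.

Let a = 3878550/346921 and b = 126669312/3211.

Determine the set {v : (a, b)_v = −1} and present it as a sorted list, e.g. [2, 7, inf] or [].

Mod squares: a ≡ 102, b ≡ 21318. Check v ∈ {∞, 2, 3, 5, 7, 11, 13, 17, 19, 31}.
v=13: a=13^2·(≡6), b=13^-2·(≡7) mod 13; (6|13)=-1, (7|13)=-1; (−1)^{2·-2·6}·(-1)^-2·(-1)^2 = +1.
v=11: a=11^0·(≡9), b=11^1·(≡2) mod 11; (9|11)=+1, (2|11)=-1; (−1)^{0·1·5}·(+1)^1·(-1)^0 = +1.
v=2: v_2(a)=1, v_2(b)=9; units ≡ 3, 3 (mod 8); ε·ε+αω+βω = 1·1+1·1+9·1 ≡ 1  ⇒  (a,b)_2 = -1.
v=5: a=5^2·(≡2), b=5^0·(≡2) mod 5; (2|5)=-1, (2|5)=-1; (−1)^{2·0·2}·(-1)^0·(-1)^2 = +1.
v=7: a=7^0·(≡4), b=7^2·(≡6) mod 7; (4|7)=+1, (6|7)=-1; (−1)^{0·2·3}·(+1)^2·(-1)^0 = +1.
v=∞: 102 > 0 and 21318 > 0  ⇒  (a,b)_∞ = +1.
v=19: a=19^-2·(≡9), b=19^-1·(≡1) mod 19; (9|19)=+1, (1|19)=+1; (−1)^{-2·-1·9}·(+1)^-1·(+1)^-2 = +1.
v=3: a=3^3·(≡1), b=3^3·(≡2) mod 3; (1|3)=+1, (2|3)=-1; (−1)^{3·3·1}·(+1)^3·(-1)^3 = +1.
v=31: a=31^-2·(≡7), b=31^0·(≡29) mod 31; (7|31)=+1, (29|31)=-1; (−1)^{-2·0·15}·(+1)^0·(-1)^-2 = +1.
v=17: a=17^1·(≡5), b=17^1·(≡16) mod 17; (5|17)=-1, (16|17)=+1; (−1)^{1·1·8}·(-1)^1·(+1)^1 = -1.
(102, 21318 / ℚ) ramifies at {2, 17}: a division algebra.

[2, 17]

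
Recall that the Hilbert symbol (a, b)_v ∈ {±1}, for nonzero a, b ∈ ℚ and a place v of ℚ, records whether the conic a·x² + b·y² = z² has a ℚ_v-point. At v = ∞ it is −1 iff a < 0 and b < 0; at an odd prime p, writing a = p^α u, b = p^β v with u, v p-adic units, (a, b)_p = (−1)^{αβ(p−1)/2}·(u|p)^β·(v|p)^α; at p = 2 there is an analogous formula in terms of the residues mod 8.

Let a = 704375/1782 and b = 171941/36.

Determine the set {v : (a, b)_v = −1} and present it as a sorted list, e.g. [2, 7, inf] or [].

Mod squares: a ≡ 506, b ≡ 29. Check v ∈ {∞, 2, 3, 5, 7, 11, 23, 29}.
v=7: a=7^2·(≡1), b=7^2·(≡2) mod 7; (1|7)=+1, (2|7)=+1; (−1)^{2·2·3}·(+1)^2·(+1)^2 = +1.
v=23: a=23^1·(≡22), b=23^0·(≡3) mod 23; (22|23)=-1, (3|23)=+1; (−1)^{1·0·11}·(-1)^0·(+1)^1 = +1.
v=2: v_2(a)=-1, v_2(b)=-2; units ≡ 5, 5 (mod 8); ε·ε+αω+βω = 0·0+-1·1+-2·1 ≡ 1  ⇒  (a,b)_2 = -1.
v=29: a=29^0·(≡4), b=29^1·(≡6) mod 29; (4|29)=+1, (6|29)=+1; (−1)^{0·1·14}·(+1)^1·(+1)^0 = +1.
v=11: a=11^-1·(≡7), b=11^2·(≡8) mod 11; (7|11)=-1, (8|11)=-1; (−1)^{-1·2·5}·(-1)^2·(-1)^-1 = -1.
v=3: a=3^-4·(≡2), b=3^-2·(≡2) mod 3; (2|3)=-1, (2|3)=-1; (−1)^{-4·-2·1}·(-1)^-2·(-1)^-4 = +1.
v=5: a=5^4·(≡1), b=5^0·(≡1) mod 5; (1|5)=+1, (1|5)=+1; (−1)^{4·0·2}·(+1)^0·(+1)^4 = +1.
v=∞: 506 > 0 and 29 > 0  ⇒  (a,b)_∞ = +1.
(506, 29 / ℚ) ramifies at {2, 11}: a division algebra.

[2, 11]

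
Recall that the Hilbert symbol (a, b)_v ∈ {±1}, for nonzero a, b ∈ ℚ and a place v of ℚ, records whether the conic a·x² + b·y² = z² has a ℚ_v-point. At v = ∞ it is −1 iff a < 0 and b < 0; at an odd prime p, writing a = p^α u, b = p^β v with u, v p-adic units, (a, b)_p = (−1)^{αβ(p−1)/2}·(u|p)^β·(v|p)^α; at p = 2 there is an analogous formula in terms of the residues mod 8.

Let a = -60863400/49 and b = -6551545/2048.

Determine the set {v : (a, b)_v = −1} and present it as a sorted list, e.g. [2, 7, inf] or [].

(a, b) ≡ (-26, -2210) mod (ℚ^×)²; places V = {2, 3, 5, 7, 11, 13, 17, ∞}.
(a,b)_7: α=-2, u≡4; β=2, v≡4 (mod 7); (4|7)=+1, (4|7)=+1; sign (−1)^0·+1^2·+1^-2 = +1.
(a,b)_13: α=1, u≡2; β=1, v≡12 (mod 13); (2|13)=-1, (12|13)=+1; sign (−1)^0·-1^1·+1^1 = -1.
(a,b)_5: α=2, u≡1; β=1, v≡2 (mod 5); (1|5)=+1, (2|5)=-1; sign (−1)^0·+1^1·-1^2 = +1.
(a,b)_∞: sgn(-26)=−, sgn(-2210)=−, so -1.
(a,b)_2: α=3, β=-11; u≡3, v≡7 (mod 8); ε(u)ε(v)=1·1, αω(v)=3·0, βω(u)=-11·1; sum ≡ 0  ⇒  +1.
(a,b)_3: α=4, u≡1; β=0, v≡1 (mod 3); (1|3)=+1, (1|3)=+1; sign (−1)^0·+1^0·+1^4 = +1.
(a,b)_17: α=2, u≡2; β=1, v≡7 (mod 17); (2|17)=+1, (7|17)=-1; sign (−1)^0·+1^1·-1^2 = +1.
(a,b)_11: α=0, u≡8; β=2, v≡4 (mod 11); (8|11)=-1, (4|11)=+1; sign (−1)^0·-1^2·+1^0 = +1.
|Ram(-26, -2210)| = 2, even; anisotropic at {13, ∞}.

[13, inf]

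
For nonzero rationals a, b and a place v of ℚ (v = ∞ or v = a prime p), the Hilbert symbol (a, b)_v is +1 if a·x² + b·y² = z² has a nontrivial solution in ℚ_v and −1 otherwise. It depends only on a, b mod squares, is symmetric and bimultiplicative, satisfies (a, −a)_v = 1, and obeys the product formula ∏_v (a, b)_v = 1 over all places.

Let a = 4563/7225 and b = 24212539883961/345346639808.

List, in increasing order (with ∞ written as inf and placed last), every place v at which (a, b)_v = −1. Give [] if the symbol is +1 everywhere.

[2, 3]

Mod squares: a ≡ 3, b ≡ 154583. Check v ∈ {∞, 2, 3, 5, 11, 13, 17, 19, 23, 47, 53}.
v=23: a=23^0·(≡3), b=23^-1·(≡11) mod 23; (3|23)=+1, (11|23)=-1; (−1)^{0·-1·11}·(+1)^-1·(-1)^0 = +1.
v=17: a=17^-2·(≡3), b=17^-4·(≡2) mod 17; (3|17)=-1, (2|17)=+1; (−1)^{-2·-4·8}·(-1)^-4·(+1)^-2 = +1.
v=47: a=47^0·(≡25), b=47^1·(≡39) mod 47; (25|47)=+1, (39|47)=-1; (−1)^{0·1·23}·(+1)^1·(-1)^0 = +1.
v=5: a=5^-2·(≡2), b=5^0·(≡2) mod 5; (2|5)=-1, (2|5)=-1; (−1)^{-2·0·2}·(-1)^0·(-1)^-2 = +1.
v=53: a=53^0·(≡19), b=53^-2·(≡48) mod 53; (19|53)=-1, (48|53)=-1; (−1)^{0·-2·26}·(-1)^-2·(-1)^0 = +1.
v=19: a=19^0·(≡12), b=19^2·(≡13) mod 19; (12|19)=-1, (13|19)=-1; (−1)^{0·2·9}·(-1)^2·(-1)^0 = +1.
v=2: v_2(a)=0, v_2(b)=-6; units ≡ 3, 7 (mod 8); ε·ε+αω+βω = 1·1+0·0+-6·1 ≡ 1  ⇒  (a,b)_2 = -1.
v=∞: 3 > 0 and 154583 > 0  ⇒  (a,b)_∞ = +1.
v=13: a=13^2·(≡4), b=13^3·(≡1) mod 13; (4|13)=+1, (1|13)=+1; (−1)^{2·3·6}·(+1)^3·(+1)^2 = +1.
v=11: a=11^0·(≡1), b=11^1·(≡8) mod 11; (1|11)=+1, (8|11)=-1; (−1)^{0·1·5}·(+1)^1·(-1)^0 = +1.
v=3: a=3^3·(≡1), b=3^10·(≡2) mod 3; (1|3)=+1, (2|3)=-1; (−1)^{3·10·1}·(+1)^10·(-1)^3 = -1.
(3, 154583 / ℚ) ramifies at {2, 3}: a division algebra.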